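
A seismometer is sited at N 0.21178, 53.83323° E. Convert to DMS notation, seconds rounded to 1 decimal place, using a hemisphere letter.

φ: 0.211780 × 60 = 12.70680′ → 12′, remainder × 60 = 42.408″
Longitude: 0.833230° → 49.99380′; 0.99380 × 60 = 59.628″

0°12′42.4″ N, 53°49′59.6″ E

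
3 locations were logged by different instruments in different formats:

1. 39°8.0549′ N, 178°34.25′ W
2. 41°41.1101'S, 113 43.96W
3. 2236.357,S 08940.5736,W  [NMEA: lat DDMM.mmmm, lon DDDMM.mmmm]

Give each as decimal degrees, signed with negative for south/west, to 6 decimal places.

Point 1:
  Lat: 39 + 8.0549/60 = 39.1342483
  N ⇒ keep positive
  λ: 34.25′ = 0.570833°; total 178.5708333
  W ⇒ negate
Point 2:
  Latitude: 41.1101′ = 0.685168°; total 41.6851683
  S ⇒ negate
  Longitude: 113 + 43.96/60 = 113.7326667
  hemisphere W, so the sign is −
Point 3:
  φ: split at 2 digits → 22° and 36.357′; 22 + 36.357/60 = 22.6059500
  S ⇒ negate
  λ: split at 3 digits → 089° and 40.5736′; 89 + 40.5736/60 = 89.6762267
  hemisphere W, so the sign is −

1. 39.134248, -178.570833
2. -41.685168, -113.732667
3. -22.605950, -89.676227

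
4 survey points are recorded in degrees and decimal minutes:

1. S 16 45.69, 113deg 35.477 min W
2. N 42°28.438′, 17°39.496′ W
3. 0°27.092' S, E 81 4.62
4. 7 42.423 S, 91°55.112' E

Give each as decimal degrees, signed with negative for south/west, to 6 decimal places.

Point 1:
  φ: 16 + 45.69/60 = 16.7615000
  S ⇒ negate
  Lon: 113 + 35.477/60 = 113.5912833
  hemisphere W, so the sign is −
Point 2:
  Lat: 42 + 28.438/60 = 42.4739667
  N → positive
  λ: 17 + 39.496/60 = 17.6582667
  W → negative
Point 3:
  Lat: 27.092′ = 0.451533°; total 0.4515333
  S ⇒ negate
  Lon: 81 + 4.62/60 = 81.0770000
  E ⇒ keep positive
Point 4:
  φ: 7 + 42.423/60 = 7.7070500
  S ⇒ negate
  λ: 91 + 55.112/60 = 91.9185333
  E → positive

1. -16.761500, -113.591283
2. 42.473967, -17.658267
3. -0.451533, 81.077000
4. -7.707050, 91.918533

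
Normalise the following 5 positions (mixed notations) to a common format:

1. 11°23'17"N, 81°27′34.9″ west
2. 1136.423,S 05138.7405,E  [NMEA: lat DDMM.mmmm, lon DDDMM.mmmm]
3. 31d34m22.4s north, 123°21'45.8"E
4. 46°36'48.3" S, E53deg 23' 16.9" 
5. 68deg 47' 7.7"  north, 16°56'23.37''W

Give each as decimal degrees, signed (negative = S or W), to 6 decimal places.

Point 1:
  Lat: 11 + 23/60 + 17/3600 = 11.3880556
  N ⇒ keep positive
  Lon: 27′ + 34.9″ = 27.58167′; 81 + 27.58167/60 = 81.4596944
  W ⇒ negate
Point 2:
  Lat: split at 2 digits → 11° and 36.423′; 11 + 36.423/60 = 11.6070500
  hemisphere S, so the sign is −
  Longitude: degrees = first 3 digits = 51, minutes = 38.7405; 51 + 38.7405/60 = 51.6456750
  E → positive
Point 3:
  φ: 31° + 34/60 + 22.4/3600 = 31 + 0.566667 + 0.006222 = 31.5728889
  N → positive
  λ: 123 + 21/60 + 45.8/3600 = 123.3627222
  E ⇒ keep positive
Point 4:
  Lat: 36′ + 48.3″ = 36.80500′; 46 + 36.80500/60 = 46.6134167
  S ⇒ negate
  Longitude: 23′ + 16.9″ = 23.28167′; 53 + 23.28167/60 = 53.3880278
  E ⇒ keep positive
Point 5:
  Latitude: 47′ + 7.7″ = 47.12833′; 68 + 47.12833/60 = 68.7854722
  N ⇒ keep positive
  Longitude: 16 + 56/60 + 23.37/3600 = 16.9398250
  W ⇒ negate

1. 11.388056, -81.459694
2. -11.607050, 51.645675
3. 31.572889, 123.362722
4. -46.613417, 53.388028
5. 68.785472, -16.939825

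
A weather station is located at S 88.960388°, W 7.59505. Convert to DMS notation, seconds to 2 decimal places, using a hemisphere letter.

88°57′37.40″ S, 7°35′42.18″ W

φ: 0.960388° → 57.62328′; 0.62328 × 60 = 37.3968″
Lon: 0.595050 × 60 = 35.70300′ → 35′, remainder × 60 = 42.1800″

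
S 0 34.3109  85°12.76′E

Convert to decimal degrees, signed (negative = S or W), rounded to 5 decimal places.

-0.57185, 85.21267

φ: 0 + 34.3109/60 = 0.571848
S ⇒ negate
Longitude: 12.76′ = 0.212667°; total 85.212667
E → positive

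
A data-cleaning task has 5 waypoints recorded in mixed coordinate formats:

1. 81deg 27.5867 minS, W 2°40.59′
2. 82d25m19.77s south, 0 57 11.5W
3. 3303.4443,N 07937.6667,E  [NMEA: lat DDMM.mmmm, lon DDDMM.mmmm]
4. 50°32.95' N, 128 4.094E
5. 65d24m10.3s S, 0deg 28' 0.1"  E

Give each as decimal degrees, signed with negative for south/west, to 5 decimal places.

1. -81.45978, -2.67650
2. -82.42216, -0.95319
3. 33.05741, 79.62778
4. 50.54917, 128.06823
5. -65.40286, 0.46669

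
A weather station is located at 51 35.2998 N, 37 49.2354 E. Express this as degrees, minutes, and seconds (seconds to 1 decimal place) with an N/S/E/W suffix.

Latitude: fractional minutes 0.29980 × 60 = 17.988″
λ: fractional minutes 0.23540 × 60 = 14.124″

51°35′18.0″ N, 37°49′14.1″ E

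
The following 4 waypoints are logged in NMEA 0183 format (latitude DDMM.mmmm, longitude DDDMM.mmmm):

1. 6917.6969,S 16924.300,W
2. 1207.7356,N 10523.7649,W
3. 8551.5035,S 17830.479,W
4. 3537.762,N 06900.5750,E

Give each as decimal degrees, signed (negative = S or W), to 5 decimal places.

Point 1:
  Latitude: degrees = first 2 digits = 69, minutes = 17.6969; 69 + 17.6969/60 = 69.294948
  S → negative
  λ: degrees = first 3 digits = 169, minutes = 24.3; 169 + 24.3/60 = 169.405000
  W ⇒ negate
Point 2:
  Lat: split at 2 digits → 12° and 7.7356′; 12 + 7.7356/60 = 12.128927
  N → positive
  λ: split at 3 digits → 105° and 23.7649′; 105 + 23.7649/60 = 105.396082
  hemisphere W, so the sign is −
Point 3:
  Lat: degrees = first 2 digits = 85, minutes = 51.5035; 85 + 51.5035/60 = 85.858392
  hemisphere S, so the sign is −
  λ: degrees = first 3 digits = 178, minutes = 30.479; 178 + 30.479/60 = 178.507983
  hemisphere W, so the sign is −
Point 4:
  φ: degrees = first 2 digits = 35, minutes = 37.762; 35 + 37.762/60 = 35.629367
  N ⇒ keep positive
  λ: split at 3 digits → 069° and 0.575′; 69 + 0.575/60 = 69.009583
  E → positive

1. -69.29495, -169.40500
2. 12.12893, -105.39608
3. -85.85839, -178.50798
4. 35.62937, 69.00958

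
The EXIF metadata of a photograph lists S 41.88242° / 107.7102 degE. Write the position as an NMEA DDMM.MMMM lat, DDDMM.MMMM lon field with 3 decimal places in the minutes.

4152.945,S / 10742.612,E

Lat: fractional part 0.882420 → 52.94520 minutes
Lon: 107° + 0.710200 × 60 = 107° 42.61200′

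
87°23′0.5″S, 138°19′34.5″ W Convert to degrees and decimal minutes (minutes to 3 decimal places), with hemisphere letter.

Latitude: 23 + 0.5/60 = 23.00833′
Longitude: 19 + 34.5/60 = 19.57500′

87° 23.008′ S, 138° 19.575′ W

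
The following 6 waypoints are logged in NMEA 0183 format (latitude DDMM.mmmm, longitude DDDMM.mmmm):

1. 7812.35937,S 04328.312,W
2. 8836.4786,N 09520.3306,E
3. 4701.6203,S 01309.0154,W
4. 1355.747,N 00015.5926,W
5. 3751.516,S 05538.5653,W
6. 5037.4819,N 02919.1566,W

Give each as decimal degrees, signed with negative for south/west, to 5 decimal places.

Point 1:
  φ: split at 2 digits → 78° and 12.35937′; 78 + 12.35937/60 = 78.205990
  S ⇒ negate
  Lon: degrees = first 3 digits = 43, minutes = 28.312; 43 + 28.312/60 = 43.471867
  hemisphere W, so the sign is −
Point 2:
  Latitude: degrees = first 2 digits = 88, minutes = 36.4786; 88 + 36.4786/60 = 88.607977
  N → positive
  Lon: split at 3 digits → 095° and 20.3306′; 95 + 20.3306/60 = 95.338843
  E → positive
Point 3:
  Latitude: split at 2 digits → 47° and 1.6203′; 47 + 1.6203/60 = 47.027005
  hemisphere S, so the sign is −
  Longitude: degrees = first 3 digits = 13, minutes = 9.0154; 13 + 9.0154/60 = 13.150257
  W → negative
Point 4:
  φ: split at 2 digits → 13° and 55.747′; 13 + 55.747/60 = 13.929117
  N → positive
  Longitude: degrees = first 3 digits = 0, minutes = 15.5926; 0 + 15.5926/60 = 0.259877
  W ⇒ negate
Point 5:
  Lat: split at 2 digits → 37° and 51.516′; 37 + 51.516/60 = 37.858600
  S → negative
  Lon: degrees = first 3 digits = 55, minutes = 38.5653; 55 + 38.5653/60 = 55.642755
  hemisphere W, so the sign is −
Point 6:
  Latitude: degrees = first 2 digits = 50, minutes = 37.4819; 50 + 37.4819/60 = 50.624698
  N → positive
  Lon: split at 3 digits → 029° and 19.1566′; 29 + 19.1566/60 = 29.319277
  hemisphere W, so the sign is −

1. -78.20599, -43.47187
2. 88.60798, 95.33884
3. -47.02701, -13.15026
4. 13.92912, -0.25988
5. -37.85860, -55.64276
6. 50.62470, -29.31928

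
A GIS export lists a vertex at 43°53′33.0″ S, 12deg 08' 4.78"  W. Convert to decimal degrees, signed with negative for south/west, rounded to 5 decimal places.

-43.89250, -12.13466

Latitude: 53′ + 33″ = 53.55000′; 43 + 53.55000/60 = 43.892500
S → negative
λ: 12 + 8/60 + 4.78/3600 = 12.134661
W → negative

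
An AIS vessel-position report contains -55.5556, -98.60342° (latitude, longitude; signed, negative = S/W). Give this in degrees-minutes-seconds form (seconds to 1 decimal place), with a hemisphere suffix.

Latitude is negative → S; |value| = 55.555600
Latitude: 0.555600° → 33.33600′; 0.33600 × 60 = 20.160″
Longitude is negative → W; |value| = 98.603420
λ: 0.603420° → 36.20520′; 0.20520 × 60 = 12.312″

55°33′20.2″ S, 98°36′12.3″ W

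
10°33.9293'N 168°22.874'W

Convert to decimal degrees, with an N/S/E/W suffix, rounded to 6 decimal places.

10.565488° N, 168.381233° W

φ: 33.9293′ = 0.565488°; total 10.5654883
Lon: 22.874′ = 0.381233°; total 168.3812333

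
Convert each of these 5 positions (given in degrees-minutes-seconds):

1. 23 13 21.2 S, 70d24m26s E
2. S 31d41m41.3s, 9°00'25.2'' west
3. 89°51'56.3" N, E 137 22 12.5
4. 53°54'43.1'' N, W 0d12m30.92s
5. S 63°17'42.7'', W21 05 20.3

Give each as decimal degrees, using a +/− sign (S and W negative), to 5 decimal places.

Point 1:
  Lat: 23 + 13/60 + 21.2/3600 = 23.222556
  S → negative
  Longitude: 70° + 24/60 + 26/3600 = 70 + 0.400000 + 0.007222 = 70.407222
  E → positive
Point 2:
  Latitude: 31 + 41/60 + 41.3/3600 = 31.694806
  S → negative
  Longitude: 0′ + 25.2″ = 0.42000′; 9 + 0.42000/60 = 9.007000
  W ⇒ negate
Point 3:
  φ: 51′ + 56.3″ = 51.93833′; 89 + 51.93833/60 = 89.865639
  N → positive
  Lon: 137° + 22/60 + 12.5/3600 = 137 + 0.366667 + 0.003472 = 137.370139
  E → positive
Point 4:
  Latitude: 53° + 54/60 + 43.1/3600 = 53 + 0.900000 + 0.011972 = 53.911972
  N ⇒ keep positive
  λ: 0 + 12/60 + 30.92/3600 = 0.208589
  W → negative
Point 5:
  Lat: 17′ + 42.7″ = 17.71167′; 63 + 17.71167/60 = 63.295194
  hemisphere S, so the sign is −
  Longitude: 21 + 5/60 + 20.3/3600 = 21.088972
  W → negative

1. -23.22256, 70.40722
2. -31.69481, -9.00700
3. 89.86564, 137.37014
4. 53.91197, -0.20859
5. -63.29519, -21.08897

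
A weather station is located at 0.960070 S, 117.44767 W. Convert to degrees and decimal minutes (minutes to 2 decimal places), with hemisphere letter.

φ: minutes = (0.960070 − 0) × 60 = 57.6042
Lon: fractional part 0.447670 → 26.8602 minutes

0° 57.60′ S, 117° 26.86′ W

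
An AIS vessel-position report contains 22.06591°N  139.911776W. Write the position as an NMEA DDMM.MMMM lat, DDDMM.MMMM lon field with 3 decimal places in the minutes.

2203.955,N / 13954.707,W

Latitude: fractional part 0.065910 → 3.95460 minutes
Longitude: minutes = (139.911776 − 139) × 60 = 54.70656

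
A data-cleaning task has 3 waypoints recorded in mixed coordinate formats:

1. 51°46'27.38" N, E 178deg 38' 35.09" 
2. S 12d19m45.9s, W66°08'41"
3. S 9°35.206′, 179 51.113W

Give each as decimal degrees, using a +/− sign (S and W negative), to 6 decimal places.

1. 51.774272, 178.643081
2. -12.329417, -66.144722
3. -9.586767, -179.851883

Point 1:
  φ: 51° + 46/60 + 27.38/3600 = 51 + 0.766667 + 0.007606 = 51.7742722
  N ⇒ keep positive
  Longitude: 38′ + 35.09″ = 38.58483′; 178 + 38.58483/60 = 178.6430806
  E ⇒ keep positive
Point 2:
  Lat: 12° + 19/60 + 45.9/3600 = 12 + 0.316667 + 0.012750 = 12.3294167
  S ⇒ negate
  λ: 8′ + 41″ = 8.68333′; 66 + 8.68333/60 = 66.1447222
  W → negative
Point 3:
  Lat: 9 + 35.206/60 = 9.5867667
  hemisphere S, so the sign is −
  Longitude: 179 + 51.113/60 = 179.8518833
  W ⇒ negate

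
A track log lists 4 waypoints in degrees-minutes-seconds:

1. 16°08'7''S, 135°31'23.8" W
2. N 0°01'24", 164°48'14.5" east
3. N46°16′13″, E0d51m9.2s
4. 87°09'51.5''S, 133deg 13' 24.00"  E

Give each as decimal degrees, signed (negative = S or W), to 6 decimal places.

Point 1:
  Lat: 16° + 8/60 + 7/3600 = 16 + 0.133333 + 0.001944 = 16.1352778
  hemisphere S, so the sign is −
  Lon: 135° + 31/60 + 23.8/3600 = 135 + 0.516667 + 0.006611 = 135.5232778
  W ⇒ negate
Point 2:
  Lat: 1′ + 24″ = 1.40000′; 0 + 1.40000/60 = 0.0233333
  N ⇒ keep positive
  Lon: 164° + 48/60 + 14.5/3600 = 164 + 0.800000 + 0.004028 = 164.8040278
  E ⇒ keep positive
Point 3:
  Latitude: 46° + 16/60 + 13/3600 = 46 + 0.266667 + 0.003611 = 46.2702778
  N → positive
  Longitude: 51′ + 9.2″ = 51.15333′; 0 + 51.15333/60 = 0.8525556
  E ⇒ keep positive
Point 4:
  φ: 9′ + 51.5″ = 9.85833′; 87 + 9.85833/60 = 87.1643056
  S → negative
  λ: 13′ + 24″ = 13.40000′; 133 + 13.40000/60 = 133.2233333
  E → positive

1. -16.135278, -135.523278
2. 0.023333, 164.804028
3. 46.270278, 0.852556
4. -87.164306, 133.223333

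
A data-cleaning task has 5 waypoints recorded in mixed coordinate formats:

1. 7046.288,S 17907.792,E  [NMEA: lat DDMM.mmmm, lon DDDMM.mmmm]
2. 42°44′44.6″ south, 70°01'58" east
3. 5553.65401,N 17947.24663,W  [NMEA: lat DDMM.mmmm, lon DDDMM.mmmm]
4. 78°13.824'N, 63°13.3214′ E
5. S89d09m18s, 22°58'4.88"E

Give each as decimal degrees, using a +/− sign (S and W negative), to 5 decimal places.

Point 1:
  Latitude: split at 2 digits → 70° and 46.288′; 70 + 46.288/60 = 70.771467
  hemisphere S, so the sign is −
  Lon: split at 3 digits → 179° and 7.792′; 179 + 7.792/60 = 179.129867
  E ⇒ keep positive
Point 2:
  Lat: 44′ + 44.6″ = 44.74333′; 42 + 44.74333/60 = 42.745722
  S ⇒ negate
  Longitude: 70° + 1/60 + 58/3600 = 70 + 0.016667 + 0.016111 = 70.032778
  E → positive
Point 3:
  Lat: degrees = first 2 digits = 55, minutes = 53.65401; 55 + 53.65401/60 = 55.894234
  N → positive
  Longitude: split at 3 digits → 179° and 47.24663′; 179 + 47.24663/60 = 179.787444
  W ⇒ negate
Point 4:
  Lat: 13.824′ = 0.230400°; total 78.230400
  N ⇒ keep positive
  Longitude: 63 + 13.3214/60 = 63.222023
  E ⇒ keep positive
Point 5:
  φ: 9′ + 18″ = 9.30000′; 89 + 9.30000/60 = 89.155000
  hemisphere S, so the sign is −
  Longitude: 22 + 58/60 + 4.88/3600 = 22.968022
  E → positive

1. -70.77147, 179.12987
2. -42.74572, 70.03278
3. 55.89423, -179.78744
4. 78.23040, 63.22202
5. -89.15500, 22.96802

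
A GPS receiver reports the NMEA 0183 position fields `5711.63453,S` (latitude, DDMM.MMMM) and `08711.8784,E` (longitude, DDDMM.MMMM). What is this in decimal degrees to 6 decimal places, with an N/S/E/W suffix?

57.193909° S, 87.197973° E

Lat: degrees = first 2 digits = 57, minutes = 11.63453; 57 + 11.63453/60 = 57.1939088
Longitude: degrees = first 3 digits = 87, minutes = 11.8784; 87 + 11.8784/60 = 87.1979733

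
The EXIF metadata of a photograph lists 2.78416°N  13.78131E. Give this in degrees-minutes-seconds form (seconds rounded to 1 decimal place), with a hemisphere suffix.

2°47′3.0″ N, 13°46′52.7″ E

φ: whole degrees 2; 47.04960′ → 47′ and 2.976″
Longitude: 0.781310° → 46.87860′; 0.87860 × 60 = 52.716″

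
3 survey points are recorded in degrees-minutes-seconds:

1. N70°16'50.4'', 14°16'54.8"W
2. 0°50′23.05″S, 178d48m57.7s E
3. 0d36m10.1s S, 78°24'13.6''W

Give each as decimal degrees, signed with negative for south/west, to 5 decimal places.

Point 1:
  Lat: 70° + 16/60 + 50.4/3600 = 70 + 0.266667 + 0.014000 = 70.280667
  N → positive
  Lon: 16′ + 54.8″ = 16.91333′; 14 + 16.91333/60 = 14.281889
  hemisphere W, so the sign is −
Point 2:
  Lat: 0° + 50/60 + 23.05/3600 = 0 + 0.833333 + 0.006403 = 0.839736
  S → negative
  Lon: 178° + 48/60 + 57.7/3600 = 178 + 0.800000 + 0.016028 = 178.816028
  E → positive
Point 3:
  Latitude: 36′ + 10.1″ = 36.16833′; 0 + 36.16833/60 = 0.602806
  hemisphere S, so the sign is −
  Longitude: 78° + 24/60 + 13.6/3600 = 78 + 0.400000 + 0.003778 = 78.403778
  hemisphere W, so the sign is −

1. 70.28067, -14.28189
2. -0.83974, 178.81603
3. -0.60281, -78.40378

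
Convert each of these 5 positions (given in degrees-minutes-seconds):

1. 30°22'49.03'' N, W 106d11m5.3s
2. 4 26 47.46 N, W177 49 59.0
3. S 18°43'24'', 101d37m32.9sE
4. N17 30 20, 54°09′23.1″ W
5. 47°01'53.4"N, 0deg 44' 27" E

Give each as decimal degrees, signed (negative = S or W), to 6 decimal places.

1. 30.380286, -106.184806
2. 4.446517, -177.833056
3. -18.723333, 101.625806
4. 17.505556, -54.156417
5. 47.031500, 0.740833

Point 1:
  φ: 30 + 22/60 + 49.03/3600 = 30.3802861
  N → positive
  λ: 106° + 11/60 + 5.3/3600 = 106 + 0.183333 + 0.001472 = 106.1848056
  W → negative
Point 2:
  Latitude: 4 + 26/60 + 47.46/3600 = 4.4465167
  N ⇒ keep positive
  Lon: 49′ + 59″ = 49.98333′; 177 + 49.98333/60 = 177.8330556
  W ⇒ negate
Point 3:
  Latitude: 18° + 43/60 + 24/3600 = 18 + 0.716667 + 0.006667 = 18.7233333
  S → negative
  Longitude: 37′ + 32.9″ = 37.54833′; 101 + 37.54833/60 = 101.6258056
  E ⇒ keep positive
Point 4:
  Latitude: 17° + 30/60 + 20/3600 = 17 + 0.500000 + 0.005556 = 17.5055556
  N → positive
  Lon: 9′ + 23.1″ = 9.38500′; 54 + 9.38500/60 = 54.1564167
  hemisphere W, so the sign is −
Point 5:
  φ: 47 + 1/60 + 53.4/3600 = 47.0315000
  N ⇒ keep positive
  Longitude: 0° + 44/60 + 27/3600 = 0 + 0.733333 + 0.007500 = 0.7408333
  E → positive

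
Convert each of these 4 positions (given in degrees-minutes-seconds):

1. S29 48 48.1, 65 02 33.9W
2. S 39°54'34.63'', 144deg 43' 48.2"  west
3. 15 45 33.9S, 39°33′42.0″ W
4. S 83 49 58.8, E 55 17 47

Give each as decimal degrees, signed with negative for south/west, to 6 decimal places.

1. -29.813361, -65.042750
2. -39.909619, -144.730056
3. -15.759417, -39.561667
4. -83.833000, 55.296389

Point 1:
  Lat: 29° + 48/60 + 48.1/3600 = 29 + 0.800000 + 0.013361 = 29.8133611
  S → negative
  Longitude: 65 + 2/60 + 33.9/3600 = 65.0427500
  W ⇒ negate
Point 2:
  Lat: 54′ + 34.63″ = 54.57717′; 39 + 54.57717/60 = 39.9096194
  S ⇒ negate
  Lon: 144° + 43/60 + 48.2/3600 = 144 + 0.716667 + 0.013389 = 144.7300556
  W → negative
Point 3:
  φ: 15° + 45/60 + 33.9/3600 = 15 + 0.750000 + 0.009417 = 15.7594167
  S ⇒ negate
  Longitude: 39 + 33/60 + 42/3600 = 39.5616667
  W ⇒ negate
Point 4:
  φ: 49′ + 58.8″ = 49.98000′; 83 + 49.98000/60 = 83.8330000
  hemisphere S, so the sign is −
  λ: 17′ + 47″ = 17.78333′; 55 + 17.78333/60 = 55.2963889
  E → positive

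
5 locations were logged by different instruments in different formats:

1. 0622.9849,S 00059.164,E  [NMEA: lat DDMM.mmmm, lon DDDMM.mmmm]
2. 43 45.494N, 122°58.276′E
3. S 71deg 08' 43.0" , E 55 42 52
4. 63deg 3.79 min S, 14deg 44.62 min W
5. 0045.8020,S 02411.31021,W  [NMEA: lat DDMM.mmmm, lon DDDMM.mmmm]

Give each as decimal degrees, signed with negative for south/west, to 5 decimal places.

Point 1:
  Lat: split at 2 digits → 06° and 22.9849′; 6 + 22.9849/60 = 6.383082
  hemisphere S, so the sign is −
  Lon: degrees = first 3 digits = 0, minutes = 59.164; 0 + 59.164/60 = 0.986067
  E → positive
Point 2:
  φ: 45.494′ = 0.758233°; total 43.758233
  N ⇒ keep positive
  λ: 58.276′ = 0.971267°; total 122.971267
  E → positive
Point 3:
  Latitude: 8′ + 43″ = 8.71667′; 71 + 8.71667/60 = 71.145278
  hemisphere S, so the sign is −
  Longitude: 42′ + 52″ = 42.86667′; 55 + 42.86667/60 = 55.714444
  E ⇒ keep positive
Point 4:
  Latitude: 3.79′ = 0.063167°; total 63.063167
  S → negative
  λ: 44.62′ = 0.743667°; total 14.743667
  hemisphere W, so the sign is −
Point 5:
  Latitude: split at 2 digits → 00° and 45.802′; 0 + 45.802/60 = 0.763367
  S → negative
  Lon: degrees = first 3 digits = 24, minutes = 11.31021; 24 + 11.31021/60 = 24.188504
  W ⇒ negate

1. -6.38308, 0.98607
2. 43.75823, 122.97127
3. -71.14528, 55.71444
4. -63.06317, -14.74367
5. -0.76337, -24.18850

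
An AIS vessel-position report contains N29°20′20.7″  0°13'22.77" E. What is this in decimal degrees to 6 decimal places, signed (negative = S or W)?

29.339083, 0.222992

Latitude: 29° + 20/60 + 20.7/3600 = 29 + 0.333333 + 0.005750 = 29.3390833
N ⇒ keep positive
Longitude: 0° + 13/60 + 22.77/3600 = 0 + 0.216667 + 0.006325 = 0.2229917
E ⇒ keep positive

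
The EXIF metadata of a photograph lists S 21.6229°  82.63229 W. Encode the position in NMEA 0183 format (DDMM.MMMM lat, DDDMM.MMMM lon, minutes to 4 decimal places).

2137.3740,S / 08237.9374,W

Latitude: minutes = (21.622900 − 21) × 60 = 37.374000
Lon: 82° + 0.632290 × 60 = 82° 37.937400′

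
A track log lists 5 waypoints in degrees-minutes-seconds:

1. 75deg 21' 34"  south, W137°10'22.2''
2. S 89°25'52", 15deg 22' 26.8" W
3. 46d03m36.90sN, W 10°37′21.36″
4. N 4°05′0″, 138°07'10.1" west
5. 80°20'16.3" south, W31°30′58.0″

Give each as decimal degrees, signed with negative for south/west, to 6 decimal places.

1. -75.359444, -137.172833
2. -89.431111, -15.374111
3. 46.060250, -10.622600
4. 4.083333, -138.119472
5. -80.337861, -31.516111

Point 1:
  φ: 75° + 21/60 + 34/3600 = 75 + 0.350000 + 0.009444 = 75.3594444
  hemisphere S, so the sign is −
  Longitude: 10′ + 22.2″ = 10.37000′; 137 + 10.37000/60 = 137.1728333
  W → negative
Point 2:
  φ: 89° + 25/60 + 52/3600 = 89 + 0.416667 + 0.014444 = 89.4311111
  S ⇒ negate
  Longitude: 22′ + 26.8″ = 22.44667′; 15 + 22.44667/60 = 15.3741111
  W → negative
Point 3:
  φ: 46° + 3/60 + 36.9/3600 = 46 + 0.050000 + 0.010250 = 46.0602500
  N ⇒ keep positive
  Longitude: 37′ + 21.36″ = 37.35600′; 10 + 37.35600/60 = 10.6226000
  W → negative
Point 4:
  Latitude: 4° + 5/60 + 0/3600 = 4 + 0.083333 + 0.000000 = 4.0833333
  N → positive
  Lon: 138° + 7/60 + 10.1/3600 = 138 + 0.116667 + 0.002806 = 138.1194722
  hemisphere W, so the sign is −
Point 5:
  Lat: 20′ + 16.3″ = 20.27167′; 80 + 20.27167/60 = 80.3378611
  S → negative
  Lon: 31 + 30/60 + 58/3600 = 31.5161111
  W ⇒ negate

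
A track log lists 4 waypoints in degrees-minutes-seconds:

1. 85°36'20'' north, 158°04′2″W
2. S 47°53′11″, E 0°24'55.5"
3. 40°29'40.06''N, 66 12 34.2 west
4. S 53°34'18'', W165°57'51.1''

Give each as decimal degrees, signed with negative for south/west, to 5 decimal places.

Point 1:
  Lat: 36′ + 20″ = 36.33333′; 85 + 36.33333/60 = 85.605556
  N → positive
  Lon: 158° + 4/60 + 2/3600 = 158 + 0.066667 + 0.000556 = 158.067222
  hemisphere W, so the sign is −
Point 2:
  Lat: 47° + 53/60 + 11/3600 = 47 + 0.883333 + 0.003056 = 47.886389
  S ⇒ negate
  Longitude: 24′ + 55.5″ = 24.92500′; 0 + 24.92500/60 = 0.415417
  E ⇒ keep positive
Point 3:
  Latitude: 40° + 29/60 + 40.06/3600 = 40 + 0.483333 + 0.011128 = 40.494461
  N ⇒ keep positive
  Lon: 12′ + 34.2″ = 12.57000′; 66 + 12.57000/60 = 66.209500
  W ⇒ negate
Point 4:
  φ: 53° + 34/60 + 18/3600 = 53 + 0.566667 + 0.005000 = 53.571667
  S ⇒ negate
  λ: 165 + 57/60 + 51.1/3600 = 165.964194
  hemisphere W, so the sign is −

1. 85.60556, -158.06722
2. -47.88639, 0.41542
3. 40.49446, -66.20950
4. -53.57167, -165.96419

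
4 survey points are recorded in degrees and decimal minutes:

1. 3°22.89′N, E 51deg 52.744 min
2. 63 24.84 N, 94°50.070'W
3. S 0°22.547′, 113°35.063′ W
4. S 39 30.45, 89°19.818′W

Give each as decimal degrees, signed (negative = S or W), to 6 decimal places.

Point 1:
  Latitude: 22.89′ = 0.381500°; total 3.3815000
  N ⇒ keep positive
  Lon: 51 + 52.744/60 = 51.8790667
  E ⇒ keep positive
Point 2:
  Latitude: 63 + 24.84/60 = 63.4140000
  N → positive
  Longitude: 50.07′ = 0.834500°; total 94.8345000
  W → negative
Point 3:
  Latitude: 0 + 22.547/60 = 0.3757833
  hemisphere S, so the sign is −
  λ: 113 + 35.063/60 = 113.5843833
  W → negative
Point 4:
  Lat: 39 + 30.45/60 = 39.5075000
  S → negative
  λ: 19.818′ = 0.330300°; total 89.3303000
  W → negative

1. 3.381500, 51.879067
2. 63.414000, -94.834500
3. -0.375783, -113.584383
4. -39.507500, -89.330300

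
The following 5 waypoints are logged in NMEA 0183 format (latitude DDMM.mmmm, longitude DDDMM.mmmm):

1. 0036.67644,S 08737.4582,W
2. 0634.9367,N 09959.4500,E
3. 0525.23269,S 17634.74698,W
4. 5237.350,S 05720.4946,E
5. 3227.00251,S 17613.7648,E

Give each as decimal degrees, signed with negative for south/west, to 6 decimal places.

1. -0.611274, -87.624303
2. 6.582278, 99.990833
3. -5.420545, -176.579116
4. -52.622500, 57.341577
5. -32.450042, 176.229413

Point 1:
  Lat: split at 2 digits → 00° and 36.67644′; 0 + 36.67644/60 = 0.6112740
  S → negative
  λ: degrees = first 3 digits = 87, minutes = 37.4582; 87 + 37.4582/60 = 87.6243033
  W ⇒ negate
Point 2:
  φ: split at 2 digits → 06° and 34.9367′; 6 + 34.9367/60 = 6.5822783
  N → positive
  Lon: degrees = first 3 digits = 99, minutes = 59.45; 99 + 59.45/60 = 99.9908333
  E → positive
Point 3:
  Lat: split at 2 digits → 05° and 25.23269′; 5 + 25.23269/60 = 5.4205448
  S → negative
  Lon: split at 3 digits → 176° and 34.74698′; 176 + 34.74698/60 = 176.5791163
  hemisphere W, so the sign is −
Point 4:
  φ: split at 2 digits → 52° and 37.35′; 52 + 37.35/60 = 52.6225000
  S → negative
  Longitude: split at 3 digits → 057° and 20.4946′; 57 + 20.4946/60 = 57.3415767
  E ⇒ keep positive
Point 5:
  Latitude: degrees = first 2 digits = 32, minutes = 27.00251; 32 + 27.00251/60 = 32.4500418
  S → negative
  Longitude: split at 3 digits → 176° and 13.7648′; 176 + 13.7648/60 = 176.2294133
  E ⇒ keep positive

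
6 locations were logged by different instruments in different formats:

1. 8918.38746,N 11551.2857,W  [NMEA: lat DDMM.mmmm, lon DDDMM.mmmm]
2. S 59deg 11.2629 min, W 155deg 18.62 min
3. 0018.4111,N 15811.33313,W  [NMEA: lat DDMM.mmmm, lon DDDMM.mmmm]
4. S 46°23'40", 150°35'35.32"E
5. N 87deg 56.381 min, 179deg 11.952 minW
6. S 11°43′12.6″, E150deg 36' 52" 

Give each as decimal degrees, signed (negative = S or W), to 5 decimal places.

Point 1:
  Lat: split at 2 digits → 89° and 18.38746′; 89 + 18.38746/60 = 89.306458
  N ⇒ keep positive
  λ: split at 3 digits → 115° and 51.2857′; 115 + 51.2857/60 = 115.854762
  W ⇒ negate
Point 2:
  Lat: 59 + 11.2629/60 = 59.187715
  S ⇒ negate
  λ: 155 + 18.62/60 = 155.310333
  W → negative
Point 3:
  Latitude: degrees = first 2 digits = 0, minutes = 18.4111; 0 + 18.4111/60 = 0.306852
  N → positive
  Lon: split at 3 digits → 158° and 11.33313′; 158 + 11.33313/60 = 158.188886
  W → negative
Point 4:
  Latitude: 46 + 23/60 + 40/3600 = 46.394444
  S ⇒ negate
  Longitude: 150 + 35/60 + 35.32/3600 = 150.593144
  E → positive
Point 5:
  Lat: 56.381′ = 0.939683°; total 87.939683
  N → positive
  Longitude: 179 + 11.952/60 = 179.199200
  hemisphere W, so the sign is −
Point 6:
  Lat: 11 + 43/60 + 12.6/3600 = 11.720167
  S → negative
  Lon: 150 + 36/60 + 52/3600 = 150.614444
  E → positive

1. 89.30646, -115.85476
2. -59.18772, -155.31033
3. 0.30685, -158.18889
4. -46.39444, 150.59314
5. 87.93968, -179.19920
6. -11.72017, 150.61444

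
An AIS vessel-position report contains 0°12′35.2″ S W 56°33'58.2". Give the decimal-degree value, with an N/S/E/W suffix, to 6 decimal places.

Latitude: 0 + 12/60 + 35.2/3600 = 0.2097778
Longitude: 33′ + 58.2″ = 33.97000′; 56 + 33.97000/60 = 56.5661667

0.209778° S, 56.566167° W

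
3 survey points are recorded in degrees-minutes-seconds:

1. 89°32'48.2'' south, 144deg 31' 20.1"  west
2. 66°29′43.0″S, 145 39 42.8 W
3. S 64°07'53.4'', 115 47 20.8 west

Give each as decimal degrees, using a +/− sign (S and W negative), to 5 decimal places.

1. -89.54672, -144.52225
2. -66.49528, -145.66189
3. -64.13150, -115.78911

Point 1:
  Latitude: 32′ + 48.2″ = 32.80333′; 89 + 32.80333/60 = 89.546722
  S → negative
  λ: 31′ + 20.1″ = 31.33500′; 144 + 31.33500/60 = 144.522250
  hemisphere W, so the sign is −
Point 2:
  Latitude: 66° + 29/60 + 43/3600 = 66 + 0.483333 + 0.011944 = 66.495278
  S → negative
  Longitude: 145 + 39/60 + 42.8/3600 = 145.661889
  W ⇒ negate
Point 3:
  φ: 7′ + 53.4″ = 7.89000′; 64 + 7.89000/60 = 64.131500
  S ⇒ negate
  Lon: 115 + 47/60 + 20.8/3600 = 115.789111
  W → negative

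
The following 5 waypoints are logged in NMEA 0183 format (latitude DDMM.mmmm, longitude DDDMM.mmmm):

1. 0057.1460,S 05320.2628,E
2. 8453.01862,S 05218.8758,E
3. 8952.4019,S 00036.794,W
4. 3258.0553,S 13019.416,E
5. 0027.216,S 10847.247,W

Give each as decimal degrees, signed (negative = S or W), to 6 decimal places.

Point 1:
  φ: degrees = first 2 digits = 0, minutes = 57.146; 0 + 57.146/60 = 0.9524333
  S → negative
  λ: split at 3 digits → 053° and 20.2628′; 53 + 20.2628/60 = 53.3377133
  E ⇒ keep positive
Point 2:
  φ: degrees = first 2 digits = 84, minutes = 53.01862; 84 + 53.01862/60 = 84.8836437
  S → negative
  Longitude: split at 3 digits → 052° and 18.8758′; 52 + 18.8758/60 = 52.3145967
  E ⇒ keep positive
Point 3:
  Lat: degrees = first 2 digits = 89, minutes = 52.4019; 89 + 52.4019/60 = 89.8733650
  S → negative
  Longitude: degrees = first 3 digits = 0, minutes = 36.794; 0 + 36.794/60 = 0.6132333
  W ⇒ negate
Point 4:
  Latitude: degrees = first 2 digits = 32, minutes = 58.0553; 32 + 58.0553/60 = 32.9675883
  hemisphere S, so the sign is −
  Longitude: split at 3 digits → 130° and 19.416′; 130 + 19.416/60 = 130.3236000
  E ⇒ keep positive
Point 5:
  Latitude: degrees = first 2 digits = 0, minutes = 27.216; 0 + 27.216/60 = 0.4536000
  S → negative
  Longitude: split at 3 digits → 108° and 47.247′; 108 + 47.247/60 = 108.7874500
  hemisphere W, so the sign is −

1. -0.952433, 53.337713
2. -84.883644, 52.314597
3. -89.873365, -0.613233
4. -32.967588, 130.323600
5. -0.453600, -108.787450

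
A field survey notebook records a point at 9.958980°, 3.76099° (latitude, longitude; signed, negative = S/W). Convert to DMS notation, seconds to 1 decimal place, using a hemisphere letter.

9°57′32.3″ N, 3°45′39.6″ E

Lat: 0.958980 × 60 = 57.53880′ → 57′, remainder × 60 = 32.328″
Longitude: 0.760990° → 45.65940′; 0.65940 × 60 = 39.564″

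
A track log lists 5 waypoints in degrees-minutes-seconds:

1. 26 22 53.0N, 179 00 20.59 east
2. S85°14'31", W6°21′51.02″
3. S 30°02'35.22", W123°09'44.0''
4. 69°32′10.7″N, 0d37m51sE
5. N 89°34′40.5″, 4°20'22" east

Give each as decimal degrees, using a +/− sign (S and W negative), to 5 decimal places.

Point 1:
  Lat: 26° + 22/60 + 53/3600 = 26 + 0.366667 + 0.014722 = 26.381389
  N → positive
  λ: 179° + 0/60 + 20.59/3600 = 179 + 0.000000 + 0.005719 = 179.005719
  E ⇒ keep positive
Point 2:
  φ: 85 + 14/60 + 31/3600 = 85.241944
  hemisphere S, so the sign is −
  λ: 6 + 21/60 + 51.02/3600 = 6.364172
  W ⇒ negate
Point 3:
  φ: 30 + 2/60 + 35.22/3600 = 30.043117
  S → negative
  Lon: 9′ + 44″ = 9.73333′; 123 + 9.73333/60 = 123.162222
  hemisphere W, so the sign is −
Point 4:
  φ: 69° + 32/60 + 10.7/3600 = 69 + 0.533333 + 0.002972 = 69.536306
  N → positive
  Lon: 0 + 37/60 + 51/3600 = 0.630833
  E ⇒ keep positive
Point 5:
  Latitude: 89° + 34/60 + 40.5/3600 = 89 + 0.566667 + 0.011250 = 89.577917
  N ⇒ keep positive
  Lon: 4 + 20/60 + 22/3600 = 4.339444
  E → positive

1. 26.38139, 179.00572
2. -85.24194, -6.36417
3. -30.04312, -123.16222
4. 69.53631, 0.63083
5. 89.57792, 4.33944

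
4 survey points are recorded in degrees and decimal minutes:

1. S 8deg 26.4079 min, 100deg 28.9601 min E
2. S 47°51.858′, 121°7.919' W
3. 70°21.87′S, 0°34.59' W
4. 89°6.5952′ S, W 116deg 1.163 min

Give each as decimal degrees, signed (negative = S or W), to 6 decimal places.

Point 1:
  φ: 8 + 26.4079/60 = 8.4401317
  hemisphere S, so the sign is −
  Lon: 28.9601′ = 0.482668°; total 100.4826683
  E → positive
Point 2:
  φ: 51.858′ = 0.864300°; total 47.8643000
  S → negative
  λ: 7.919′ = 0.131983°; total 121.1319833
  hemisphere W, so the sign is −
Point 3:
  Latitude: 21.87′ = 0.364500°; total 70.3645000
  S → negative
  Lon: 0 + 34.59/60 = 0.5765000
  W → negative
Point 4:
  Lat: 89 + 6.5952/60 = 89.1099200
  hemisphere S, so the sign is −
  λ: 1.163′ = 0.019383°; total 116.0193833
  hemisphere W, so the sign is −

1. -8.440132, 100.482668
2. -47.864300, -121.131983
3. -70.364500, -0.576500
4. -89.109920, -116.019383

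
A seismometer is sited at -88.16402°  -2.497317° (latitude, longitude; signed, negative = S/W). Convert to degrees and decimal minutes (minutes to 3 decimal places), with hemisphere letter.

88° 9.841′ S, 2° 29.839′ W

Latitude is negative → S; |value| = 88.164020
Latitude: 88° + 0.164020 × 60 = 88° 9.84120′
Longitude is negative → W; |value| = 2.497317
Longitude: minutes = (2.497317 − 2) × 60 = 29.83902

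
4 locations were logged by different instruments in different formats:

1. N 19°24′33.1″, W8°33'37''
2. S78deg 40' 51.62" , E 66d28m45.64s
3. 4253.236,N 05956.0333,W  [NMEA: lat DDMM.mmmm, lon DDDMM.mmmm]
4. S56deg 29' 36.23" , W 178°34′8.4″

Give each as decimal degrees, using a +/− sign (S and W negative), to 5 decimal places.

Point 1:
  φ: 19° + 24/60 + 33.1/3600 = 19 + 0.400000 + 0.009194 = 19.409194
  N → positive
  Longitude: 8 + 33/60 + 37/3600 = 8.560278
  W ⇒ negate
Point 2:
  Lat: 78 + 40/60 + 51.62/3600 = 78.681006
  S ⇒ negate
  λ: 28′ + 45.64″ = 28.76067′; 66 + 28.76067/60 = 66.479344
  E → positive
Point 3:
  Lat: degrees = first 2 digits = 42, minutes = 53.236; 42 + 53.236/60 = 42.887267
  N → positive
  Lon: degrees = first 3 digits = 59, minutes = 56.0333; 59 + 56.0333/60 = 59.933888
  W → negative
Point 4:
  φ: 56 + 29/60 + 36.23/3600 = 56.493397
  S ⇒ negate
  Longitude: 34′ + 8.4″ = 34.14000′; 178 + 34.14000/60 = 178.569000
  W → negative

1. 19.40919, -8.56028
2. -78.68101, 66.47934
3. 42.88727, -59.93389
4. -56.49340, -178.56900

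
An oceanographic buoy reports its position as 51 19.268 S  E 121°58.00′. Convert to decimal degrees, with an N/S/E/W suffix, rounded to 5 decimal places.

51.32113° S, 121.96667° E

φ: 19.268′ = 0.321133°; total 51.321133
Longitude: 58′ = 0.966667°; total 121.966667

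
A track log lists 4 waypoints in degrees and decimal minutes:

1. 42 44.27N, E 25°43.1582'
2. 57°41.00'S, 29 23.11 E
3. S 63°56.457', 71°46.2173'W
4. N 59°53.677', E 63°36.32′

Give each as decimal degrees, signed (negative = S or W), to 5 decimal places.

1. 42.73783, 25.71930
2. -57.68333, 29.38517
3. -63.94095, -71.77029
4. 59.89462, 63.60533

Point 1:
  φ: 44.27′ = 0.737833°; total 42.737833
  N → positive
  Lon: 25 + 43.1582/60 = 25.719303
  E ⇒ keep positive
Point 2:
  Latitude: 57 + 41/60 = 57.683333
  S ⇒ negate
  Longitude: 29 + 23.11/60 = 29.385167
  E → positive
Point 3:
  φ: 56.457′ = 0.940950°; total 63.940950
  S ⇒ negate
  λ: 71 + 46.2173/60 = 71.770288
  W ⇒ negate
Point 4:
  Latitude: 59 + 53.677/60 = 59.894617
  N → positive
  Longitude: 63 + 36.32/60 = 63.605333
  E ⇒ keep positive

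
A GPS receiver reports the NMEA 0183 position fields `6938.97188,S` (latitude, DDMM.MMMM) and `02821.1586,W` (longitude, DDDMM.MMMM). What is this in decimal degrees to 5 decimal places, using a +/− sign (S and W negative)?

Latitude: split at 2 digits → 69° and 38.97188′; 69 + 38.97188/60 = 69.649531
S ⇒ negate
Longitude: degrees = first 3 digits = 28, minutes = 21.1586; 28 + 21.1586/60 = 28.352643
W → negative

-69.64953, -28.35264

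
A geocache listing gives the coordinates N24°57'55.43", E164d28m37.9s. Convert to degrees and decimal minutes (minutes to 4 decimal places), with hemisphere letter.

φ: 57 + 55.43/60 = 57.923833′
λ: 28 + 37.9/60 = 28.631667′

24° 57.9238′ N, 164° 28.6317′ E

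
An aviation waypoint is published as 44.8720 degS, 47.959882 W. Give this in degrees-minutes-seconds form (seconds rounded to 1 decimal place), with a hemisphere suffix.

φ: 0.872000 × 60 = 52.32000′ → 52′, remainder × 60 = 19.200″
Lon: whole degrees 47; 57.59292′ → 57′ and 35.575″

44°52′19.2″ S, 47°57′35.6″ W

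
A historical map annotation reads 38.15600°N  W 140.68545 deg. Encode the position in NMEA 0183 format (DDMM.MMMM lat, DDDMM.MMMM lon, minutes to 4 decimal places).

φ: fractional part 0.156000 → 9.360000 minutes
Lon: minutes = (140.685450 − 140) × 60 = 41.127000

3809.3600,N / 14041.1270,W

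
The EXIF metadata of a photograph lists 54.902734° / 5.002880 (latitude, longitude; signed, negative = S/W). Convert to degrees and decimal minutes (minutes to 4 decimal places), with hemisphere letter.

Lat: 54° + 0.902734 × 60 = 54° 54.164040′
λ: minutes = (5.002880 − 5) × 60 = 0.172800

54° 54.1640′ N, 5° 0.1728′ E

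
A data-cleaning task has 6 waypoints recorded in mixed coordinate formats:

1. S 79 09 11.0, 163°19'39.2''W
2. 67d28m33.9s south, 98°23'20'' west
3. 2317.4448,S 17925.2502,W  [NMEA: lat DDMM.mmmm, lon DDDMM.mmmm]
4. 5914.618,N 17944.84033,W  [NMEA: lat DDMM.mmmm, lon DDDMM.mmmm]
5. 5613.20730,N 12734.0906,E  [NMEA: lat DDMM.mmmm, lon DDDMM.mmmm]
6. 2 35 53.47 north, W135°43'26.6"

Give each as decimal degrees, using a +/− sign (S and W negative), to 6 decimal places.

1. -79.153056, -163.327556
2. -67.476083, -98.388889
3. -23.290747, -179.420837
4. 59.243633, -179.747339
5. 56.220122, 127.568177
6. 2.598186, -135.724056

Point 1:
  Latitude: 79° + 9/60 + 11/3600 = 79 + 0.150000 + 0.003056 = 79.1530556
  S ⇒ negate
  Longitude: 19′ + 39.2″ = 19.65333′; 163 + 19.65333/60 = 163.3275556
  W ⇒ negate
Point 2:
  φ: 67 + 28/60 + 33.9/3600 = 67.4760833
  S → negative
  Lon: 98 + 23/60 + 20/3600 = 98.3888889
  hemisphere W, so the sign is −
Point 3:
  φ: split at 2 digits → 23° and 17.4448′; 23 + 17.4448/60 = 23.2907467
  S → negative
  Longitude: split at 3 digits → 179° and 25.2502′; 179 + 25.2502/60 = 179.4208367
  hemisphere W, so the sign is −
Point 4:
  φ: degrees = first 2 digits = 59, minutes = 14.618; 59 + 14.618/60 = 59.2436333
  N → positive
  Lon: split at 3 digits → 179° and 44.84033′; 179 + 44.84033/60 = 179.7473388
  W ⇒ negate
Point 5:
  φ: degrees = first 2 digits = 56, minutes = 13.2073; 56 + 13.2073/60 = 56.2201217
  N → positive
  Lon: degrees = first 3 digits = 127, minutes = 34.0906; 127 + 34.0906/60 = 127.5681767
  E → positive
Point 6:
  φ: 2 + 35/60 + 53.47/3600 = 2.5981861
  N → positive
  Longitude: 135° + 43/60 + 26.6/3600 = 135 + 0.716667 + 0.007389 = 135.7240556
  hemisphere W, so the sign is −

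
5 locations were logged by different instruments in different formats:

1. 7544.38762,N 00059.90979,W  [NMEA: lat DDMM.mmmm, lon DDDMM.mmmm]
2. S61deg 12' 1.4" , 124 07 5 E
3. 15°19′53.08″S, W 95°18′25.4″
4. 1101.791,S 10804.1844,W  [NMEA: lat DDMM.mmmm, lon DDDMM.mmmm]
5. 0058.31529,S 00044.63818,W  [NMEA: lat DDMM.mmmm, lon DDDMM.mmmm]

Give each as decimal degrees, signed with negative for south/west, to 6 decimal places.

Point 1:
  Latitude: degrees = first 2 digits = 75, minutes = 44.38762; 75 + 44.38762/60 = 75.7397937
  N ⇒ keep positive
  Lon: degrees = first 3 digits = 0, minutes = 59.90979; 0 + 59.90979/60 = 0.9984965
  hemisphere W, so the sign is −
Point 2:
  Latitude: 61° + 12/60 + 1.4/3600 = 61 + 0.200000 + 0.000389 = 61.2003889
  S ⇒ negate
  λ: 7′ + 5″ = 7.08333′; 124 + 7.08333/60 = 124.1180556
  E ⇒ keep positive
Point 3:
  Latitude: 19′ + 53.08″ = 19.88467′; 15 + 19.88467/60 = 15.3314111
  hemisphere S, so the sign is −
  Lon: 95 + 18/60 + 25.4/3600 = 95.3070556
  W ⇒ negate
Point 4:
  φ: split at 2 digits → 11° and 1.791′; 11 + 1.791/60 = 11.0298500
  S → negative
  λ: split at 3 digits → 108° and 4.1844′; 108 + 4.1844/60 = 108.0697400
  W → negative
Point 5:
  Latitude: degrees = first 2 digits = 0, minutes = 58.31529; 0 + 58.31529/60 = 0.9719215
  S ⇒ negate
  Longitude: degrees = first 3 digits = 0, minutes = 44.63818; 0 + 44.63818/60 = 0.7439697
  hemisphere W, so the sign is −

1. 75.739794, -0.998497
2. -61.200389, 124.118056
3. -15.331411, -95.307056
4. -11.029850, -108.069740
5. -0.971922, -0.743970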